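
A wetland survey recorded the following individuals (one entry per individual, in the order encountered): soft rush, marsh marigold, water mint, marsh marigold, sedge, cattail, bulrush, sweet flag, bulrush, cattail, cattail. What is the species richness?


Total individuals logged = 11
Distinct species (count of individuals): soft rush (1), marsh marigold (2), water mint (1), sedge (1), cattail (3), bulrush (2), sweet flag (1)
Species richness = number of distinct species = 7

7


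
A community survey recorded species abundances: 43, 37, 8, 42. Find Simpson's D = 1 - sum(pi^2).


Total N = 43 + 37 + 8 + 42 = 130
Per-species terms:
  p = 43/130 = 0.330769; p^2 = 0.330769^2 = 0.109408
  p = 37/130 = 0.284615; p^2 = 0.284615^2 = 0.081006
  p = 8/130 = 0.061538; p^2 = 0.061538^2 = 0.003787
  p = 42/130 = 0.323077; p^2 = 0.323077^2 = 0.104379
sum(p^2) = 0.109408 + 0.081006 + 0.003787 + 0.104379 = 0.298580
D = 1 - 0.298580 = 0.701420 ≈ 0.7014

0.7014


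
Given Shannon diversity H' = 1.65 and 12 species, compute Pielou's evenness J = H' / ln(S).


ln(12) = 2.48491
J = H' / ln(S) = 1.65 / 2.48491 = 0.664008 ≈ 0.6640

0.6640


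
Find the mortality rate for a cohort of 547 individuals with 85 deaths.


Mortality rate = 85 / 547 = 0.155393 ≈ 0.1554

0.1554


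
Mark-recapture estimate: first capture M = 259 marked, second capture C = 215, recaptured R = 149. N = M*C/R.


N = M * C / R = 259 * 215 / 149 = 55685 / 149 = 373.72 ≈ 374

374 individuals


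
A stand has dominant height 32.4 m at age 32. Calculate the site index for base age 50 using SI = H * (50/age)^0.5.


50/32 = 1.56250
(1.56250)^0.5 = 1.25000
SI = 32.4 * 1.25000 = 40.5000 ≈ 40.5 m

40.5 m


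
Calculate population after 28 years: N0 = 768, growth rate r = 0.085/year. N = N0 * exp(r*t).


r*t = 0.085 * 28 = 2.38
exp(2.38) = 10.8049
N = 768 * 10.8049 = 8298.16 ≈ 8298

8298


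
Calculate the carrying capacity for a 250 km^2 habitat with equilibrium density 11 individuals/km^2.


K = 11 * 250 = 2750 individuals

2750 individuals


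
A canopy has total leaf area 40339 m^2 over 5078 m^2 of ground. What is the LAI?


LAI = 40339 / 5078 = 7.9439 ≈ 7.94

7.94


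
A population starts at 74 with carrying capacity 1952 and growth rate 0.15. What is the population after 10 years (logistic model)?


(K - N0)/N0 = (1952 - 74)/74 = 1878/74 = 25.3784
r*t = 0.15 * 10 = 1.5; exp(-1.5) = 0.223130
25.3784 * 0.223130 = 5.66268
1 + 5.66268 = 6.66268
N = 1952 / 6.66268 = 292.975 ≈ 293

293


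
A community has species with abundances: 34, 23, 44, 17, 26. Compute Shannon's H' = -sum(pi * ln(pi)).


Total N = 34 + 23 + 44 + 17 + 26 = 144
Per-species terms:
  p = 34/144 = 0.236111; ln(p) = -1.443453; p*ln(p) = 0.236111 * (-1.443453) = -0.340815
  p = 23/144 = 0.159722; ln(p) = -1.834320; p*ln(p) = 0.159722 * (-1.834320) = -0.292981
  p = 44/144 = 0.305556; ln(p) = -1.185622; p*ln(p) = 0.305556 * (-1.185622) = -0.362274
  p = 17/144 = 0.118056; ln(p) = -2.136596; p*ln(p) = 0.118056 * (-2.136596) = -0.252238
  p = 26/144 = 0.180556; ln(p) = -1.711714; p*ln(p) = 0.180556 * (-1.711714) = -0.309060
sum(p*ln(p)) = (-0.340815) + (-0.292981) + (-0.362274) + (-0.252238) + (-0.309060) = -1.557368
H' = -(-1.557368) = 1.557368 ≈ 1.5574

1.5574


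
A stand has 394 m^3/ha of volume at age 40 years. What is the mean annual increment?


MAI = 394 / 40 = 9.85 m^3/ha/yr

9.85 m^3/ha/yr


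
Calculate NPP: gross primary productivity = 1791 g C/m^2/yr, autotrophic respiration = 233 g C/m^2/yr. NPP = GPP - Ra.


NPP = GPP - Ra = 1791 - 233 = 1558 g C/m^2/yr

1558 g C/m^2/yr


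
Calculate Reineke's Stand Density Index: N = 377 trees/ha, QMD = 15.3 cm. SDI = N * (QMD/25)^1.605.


QMD/25 = 15.3/25 = 0.612
(0.612)^1.605 = exp(1.605 * ln(0.612)) = exp(1.605 * (-0.491023)) = exp(-0.788092) = 0.454712
SDI = 377 * 0.454712 = 171.426 ≈ 171

171


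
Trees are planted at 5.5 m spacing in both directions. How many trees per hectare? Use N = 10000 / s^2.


N = 10000 / 5.5^2 = 10000 / 30.25 = 330.579 ≈ 331 trees/ha

331 trees/ha


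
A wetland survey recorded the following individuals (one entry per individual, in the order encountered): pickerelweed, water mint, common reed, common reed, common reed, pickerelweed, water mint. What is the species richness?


Total individuals logged = 7
Distinct species (count of individuals): pickerelweed (2), water mint (2), common reed (3)
Species richness = number of distinct species = 3

3


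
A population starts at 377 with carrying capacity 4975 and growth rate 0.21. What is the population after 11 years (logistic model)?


(K - N0)/N0 = (4975 - 377)/377 = 4598/377 = 12.1963
r*t = 0.21 * 11 = 2.31; exp(-2.31) = 0.0992613
12.1963 * 0.0992613 = 1.21062
1 + 1.21062 = 2.21062
N = 4975 / 2.21062 = 2250.50 ≈ 2251

2251


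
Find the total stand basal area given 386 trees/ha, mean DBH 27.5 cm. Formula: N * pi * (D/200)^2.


(D/200)^2 = (27.5/200)^2 = 0.1375^2 = 0.01890625
Individual BA = 3.141593 * 0.01890625 = 0.0593957 m^2
Stand BA = 386 * 0.0593957 = 22.9267 ≈ 22.93 m^2/ha

22.93 m^2/ha


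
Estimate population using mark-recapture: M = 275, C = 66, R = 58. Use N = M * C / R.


N = M * C / R = 275 * 66 / 58 = 18150 / 58 = 312.93 ≈ 313

313 individuals


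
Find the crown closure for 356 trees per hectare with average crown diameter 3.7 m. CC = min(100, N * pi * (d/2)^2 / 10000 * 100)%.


(d/2)^2 = (3.7/2)^2 = 1.85^2 = 3.4225
Crown area = 3.141593 * 3.4225 = 10.7521 m^2
N * area / 10000 * 100 = 356 * 10.7521 / 10000 * 100 = 38.2775
CC = min(100, 38.2775) = 38.2775 ≈ 38.3%

38.3%


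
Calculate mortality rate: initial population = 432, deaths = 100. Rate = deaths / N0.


Mortality rate = 100 / 432 = 0.231481 ≈ 0.2315

0.2315


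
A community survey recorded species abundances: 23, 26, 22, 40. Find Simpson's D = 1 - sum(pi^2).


Total N = 23 + 26 + 22 + 40 = 111
Per-species terms:
  p = 23/111 = 0.207207; p^2 = 0.207207^2 = 0.042935
  p = 26/111 = 0.234234; p^2 = 0.234234^2 = 0.054866
  p = 22/111 = 0.198198; p^2 = 0.198198^2 = 0.039282
  p = 40/111 = 0.360360; p^2 = 0.360360^2 = 0.129859
sum(p^2) = 0.042935 + 0.054866 + 0.039282 + 0.129859 = 0.266942
D = 1 - 0.266942 = 0.733058 ≈ 0.7331

0.7331


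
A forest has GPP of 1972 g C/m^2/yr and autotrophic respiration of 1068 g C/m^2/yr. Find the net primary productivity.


NPP = GPP - Ra = 1972 - 1068 = 904 g C/m^2/yr

904 g C/m^2/yr


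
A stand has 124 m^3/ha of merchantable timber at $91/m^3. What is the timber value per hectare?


Value = 124 * 91 = $11284/ha

$11284/ha


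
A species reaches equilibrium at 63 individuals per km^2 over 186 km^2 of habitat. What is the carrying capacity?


K = 63 * 186 = 11718 individuals

11718 individuals


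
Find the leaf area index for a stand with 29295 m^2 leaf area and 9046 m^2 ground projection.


LAI = 29295 / 9046 = 3.2384 ≈ 3.24

3.24


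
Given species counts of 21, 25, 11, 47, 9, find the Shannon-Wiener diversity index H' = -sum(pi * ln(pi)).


Total N = 21 + 25 + 11 + 47 + 9 = 113
Per-species terms:
  p = 21/113 = 0.185841; ln(p) = -1.682864; p*ln(p) = 0.185841 * (-1.682864) = -0.312745
  p = 25/113 = 0.221239; ln(p) = -1.508512; p*ln(p) = 0.221239 * (-1.508512) = -0.333742
  p = 11/113 = 0.097345; ln(p) = -2.329494; p*ln(p) = 0.097345 * (-2.329494) = -0.226765
  p = 47/113 = 0.415929; ln(p) = -0.877241; p*ln(p) = 0.415929 * (-0.877241) = -0.364870
  p = 9/113 = 0.079646; ln(p) = -2.530163; p*ln(p) = 0.079646 * (-2.530163) = -0.201517
sum(p*ln(p)) = (-0.312745) + (-0.333742) + (-0.226765) + (-0.364870) + (-0.201517) = -1.439639
H' = -(-1.439639) = 1.439639 ≈ 1.4396

1.4396


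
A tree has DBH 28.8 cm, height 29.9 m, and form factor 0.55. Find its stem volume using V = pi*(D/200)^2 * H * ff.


(D/200)^2 = (28.8/200)^2 = 0.144^2 = 0.020736
BA = 3.141593 * 0.020736 = 0.0651441 m^2
V = 0.0651441 * 29.9 * 0.55 = 1.07129 ≈ 1.071 m^3

1.071 m^3


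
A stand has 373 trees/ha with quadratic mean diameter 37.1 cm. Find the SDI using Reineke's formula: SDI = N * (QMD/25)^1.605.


QMD/25 = 37.1/25 = 1.484
(1.484)^1.605 = exp(1.605 * ln(1.484)) = exp(1.605 * 0.394741) = exp(0.633559) = 1.88430
SDI = 373 * 1.88430 = 702.844 ≈ 703

703


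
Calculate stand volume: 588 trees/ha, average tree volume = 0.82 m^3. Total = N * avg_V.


V_stand = 588 * 0.82 = 482.16 ≈ 482.2 m^3/ha

482.2 m^3/ha


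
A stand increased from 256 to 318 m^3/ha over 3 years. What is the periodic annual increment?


PAI = (V2 - V1) / period = (318 - 256) / 3 = 62 / 3 = 20.6667 ≈ 20.67 m^3/ha/yr

20.67 m^3/ha/yr


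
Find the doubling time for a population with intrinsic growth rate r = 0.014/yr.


td = ln(2) / 0.014 = 0.693147 / 0.014 = 49.5105 ≈ 49.5 years

49.5 years


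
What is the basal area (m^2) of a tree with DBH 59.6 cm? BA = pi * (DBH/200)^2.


D/200 = 59.6/200 = 0.298 m
(D/200)^2 = 0.298^2 = 0.088804
BA = 3.141593 * 0.088804 = 0.278986 ≈ 0.2790 m^2

0.2790 m^2


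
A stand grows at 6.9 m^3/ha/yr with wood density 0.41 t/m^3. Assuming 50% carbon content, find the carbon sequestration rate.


C = 6.9 * 0.41 * 0.5 = 1.4145 ≈ 1.41 t C/ha/yr

1.41 t C/ha/yr


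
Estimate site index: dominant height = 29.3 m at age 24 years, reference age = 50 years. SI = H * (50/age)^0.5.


50/24 = 2.08333
(2.08333)^0.5 = 1.44337
SI = 29.3 * 1.44337 = 42.2907 ≈ 42.3 m

42.3 m


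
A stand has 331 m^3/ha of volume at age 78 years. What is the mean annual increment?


MAI = 331 / 78 = 4.2436 ≈ 4.24 m^3/ha/yr

4.24 m^3/ha/yr


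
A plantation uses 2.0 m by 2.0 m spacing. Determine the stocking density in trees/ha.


N = 10000 / 2.0^2 = 10000 / 4 = 2500.00 ≈ 2500 trees/ha

2500 trees/ha


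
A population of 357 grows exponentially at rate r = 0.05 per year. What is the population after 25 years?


r*t = 0.05 * 25 = 1.25
exp(1.25) = 3.49034
N = 357 * 3.49034 = 1246.05 ≈ 1246

1246


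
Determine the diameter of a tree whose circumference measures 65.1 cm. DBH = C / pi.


DBH = C / pi = 65.1 / 3.141593 = 20.7220 ≈ 20.72 cm

20.72 cm


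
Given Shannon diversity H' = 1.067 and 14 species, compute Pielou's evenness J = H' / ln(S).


ln(14) = 2.63906
J = H' / ln(S) = 1.067 / 2.63906 = 0.404311 ≈ 0.4043

0.4043


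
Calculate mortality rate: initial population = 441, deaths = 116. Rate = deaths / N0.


Mortality rate = 116 / 441 = 0.263039 ≈ 0.2630

0.2630


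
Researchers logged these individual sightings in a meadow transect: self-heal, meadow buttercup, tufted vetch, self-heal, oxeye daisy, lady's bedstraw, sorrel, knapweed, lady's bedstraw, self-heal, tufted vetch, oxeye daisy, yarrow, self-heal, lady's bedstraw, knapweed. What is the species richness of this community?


Total individuals logged = 16
Distinct species (count of individuals): self-heal (4), meadow buttercup (1), tufted vetch (2), oxeye daisy (2), lady's bedstraw (3), sorrel (1), knapweed (2), yarrow (1)
Species richness = number of distinct species = 8

8


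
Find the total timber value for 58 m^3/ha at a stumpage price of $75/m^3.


Value = 58 * 75 = $4350/ha

$4350/ha


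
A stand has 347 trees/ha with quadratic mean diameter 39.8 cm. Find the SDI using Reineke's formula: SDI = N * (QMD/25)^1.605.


QMD/25 = 39.8/25 = 1.592
(1.592)^1.605 = exp(1.605 * ln(1.592)) = exp(1.605 * 0.464991) = exp(0.746311) = 2.10920
SDI = 347 * 2.10920 = 731.892 ≈ 732

732


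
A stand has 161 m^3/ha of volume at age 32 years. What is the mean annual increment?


MAI = 161 / 32 = 5.0313 ≈ 5.03 m^3/ha/yr

5.03 m^3/ha/yr


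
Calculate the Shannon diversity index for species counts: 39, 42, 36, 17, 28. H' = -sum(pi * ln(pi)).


Total N = 39 + 42 + 36 + 17 + 28 = 162
Per-species terms:
  p = 39/162 = 0.240741; ln(p) = -1.424034; p*ln(p) = 0.240741 * (-1.424034) = -0.342823
  p = 42/162 = 0.259259; ln(p) = -1.349928; p*ln(p) = 0.259259 * (-1.349928) = -0.349981
  p = 36/162 = 0.222222; ln(p) = -1.504078; p*ln(p) = 0.222222 * (-1.504078) = -0.334239
  p = 17/162 = 0.104938; ln(p) = -2.254386; p*ln(p) = 0.104938 * (-2.254386) = -0.236571
  p = 28/162 = 0.172840; ln(p) = -1.755389; p*ln(p) = 0.172840 * (-1.755389) = -0.303401
sum(p*ln(p)) = (-0.342823) + (-0.349981) + (-0.334239) + (-0.236571) + (-0.303401) = -1.567015
H' = -(-1.567015) = 1.567015 ≈ 1.5670

1.5670


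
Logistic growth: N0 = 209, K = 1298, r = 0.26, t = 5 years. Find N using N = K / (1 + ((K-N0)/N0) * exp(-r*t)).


(K - N0)/N0 = (1298 - 209)/209 = 1089/209 = 5.21053
r*t = 0.26 * 5 = 1.3; exp(-1.3) = 0.272532
5.21053 * 0.272532 = 1.42004
1 + 1.42004 = 2.42004
N = 1298 / 2.42004 = 536.355 ≈ 536

536


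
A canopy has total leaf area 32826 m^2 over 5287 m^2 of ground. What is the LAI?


LAI = 32826 / 5287 = 6.2088 ≈ 6.21

6.21


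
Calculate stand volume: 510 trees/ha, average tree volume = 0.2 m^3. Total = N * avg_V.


V_stand = 510 * 0.2 = 102.0 m^3/ha

102.0 m^3/ha


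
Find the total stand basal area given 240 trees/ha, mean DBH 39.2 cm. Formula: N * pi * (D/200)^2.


(D/200)^2 = (39.2/200)^2 = 0.196^2 = 0.038416
Individual BA = 3.141593 * 0.038416 = 0.120687 m^2
Stand BA = 240 * 0.120687 = 28.9649 ≈ 28.96 m^2/ha

28.96 m^2/ha


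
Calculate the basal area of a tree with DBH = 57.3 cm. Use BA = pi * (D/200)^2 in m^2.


D/200 = 57.3/200 = 0.2865 m
(D/200)^2 = 0.2865^2 = 0.08208225
BA = 3.141593 * 0.08208225 = 0.257869 ≈ 0.2579 m^2

0.2579 m^2


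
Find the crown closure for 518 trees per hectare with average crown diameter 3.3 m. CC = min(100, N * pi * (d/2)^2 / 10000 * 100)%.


(d/2)^2 = (3.3/2)^2 = 1.65^2 = 2.7225
Crown area = 3.141593 * 2.7225 = 8.55299 m^2
N * area / 10000 * 100 = 518 * 8.55299 / 10000 * 100 = 44.3045
CC = min(100, 44.3045) = 44.3045 ≈ 44.3%

44.3%


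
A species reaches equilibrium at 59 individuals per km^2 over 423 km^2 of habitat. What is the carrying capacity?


K = 59 * 423 = 24957 individuals

24957 individuals


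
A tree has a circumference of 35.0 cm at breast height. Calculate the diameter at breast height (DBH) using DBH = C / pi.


DBH = C / pi = 35.0 / 3.141593 = 11.1408 ≈ 11.14 cm

11.14 cm


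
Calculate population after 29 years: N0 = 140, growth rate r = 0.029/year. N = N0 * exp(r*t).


r*t = 0.029 * 29 = 0.841
exp(0.841) = 2.31868
N = 140 * 2.31868 = 324.615 ≈ 325

325


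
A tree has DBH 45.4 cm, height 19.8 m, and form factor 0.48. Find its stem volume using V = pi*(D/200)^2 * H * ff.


(D/200)^2 = (45.4/200)^2 = 0.227^2 = 0.051529
BA = 3.141593 * 0.051529 = 0.161883 m^2
V = 0.161883 * 19.8 * 0.48 = 1.53854 ≈ 1.539 m^3

1.539 m^3


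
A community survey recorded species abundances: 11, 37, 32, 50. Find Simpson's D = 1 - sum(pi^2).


Total N = 11 + 37 + 32 + 50 = 130
Per-species terms:
  p = 11/130 = 0.084615; p^2 = 0.084615^2 = 0.007160
  p = 37/130 = 0.284615; p^2 = 0.284615^2 = 0.081006
  p = 32/130 = 0.246154; p^2 = 0.246154^2 = 0.060592
  p = 50/130 = 0.384615; p^2 = 0.384615^2 = 0.147929
sum(p^2) = 0.007160 + 0.081006 + 0.060592 + 0.147929 = 0.296687
D = 1 - 0.296687 = 0.703313 ≈ 0.7033

0.7033


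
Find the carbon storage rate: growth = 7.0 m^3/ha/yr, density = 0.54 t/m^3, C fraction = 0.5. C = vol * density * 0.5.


C = 7.0 * 0.54 * 0.5 = 1.89 t C/ha/yr

1.89 t C/ha/yr


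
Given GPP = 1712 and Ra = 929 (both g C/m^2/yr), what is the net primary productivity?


NPP = GPP - Ra = 1712 - 929 = 783 g C/m^2/yr

783 g C/m^2/yr


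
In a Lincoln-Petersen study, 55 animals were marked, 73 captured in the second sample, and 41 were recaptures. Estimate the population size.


N = M * C / R = 55 * 73 / 41 = 4015 / 41 = 97.93 ≈ 98

98 individuals


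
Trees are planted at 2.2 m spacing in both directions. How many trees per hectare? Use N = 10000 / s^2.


N = 10000 / 2.2^2 = 10000 / 4.84 = 2066.12 ≈ 2066 trees/ha

2066 trees/ha


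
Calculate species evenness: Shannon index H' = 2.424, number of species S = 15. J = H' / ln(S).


ln(15) = 2.70805
J = H' / ln(S) = 2.424 / 2.70805 = 0.895109 ≈ 0.8951

0.8951


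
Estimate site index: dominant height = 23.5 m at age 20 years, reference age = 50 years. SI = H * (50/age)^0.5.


50/20 = 2.50000
(2.50000)^0.5 = 1.58114
SI = 23.5 * 1.58114 = 37.1568 ≈ 37.2 m

37.2 m


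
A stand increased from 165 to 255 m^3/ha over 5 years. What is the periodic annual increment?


PAI = (V2 - V1) / period = (255 - 165) / 5 = 90 / 5 = 18.00 m^3/ha/yr

18.00 m^3/ha/yr


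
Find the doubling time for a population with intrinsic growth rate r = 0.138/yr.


td = ln(2) / 0.138 = 0.693147 / 0.138 = 5.02280 ≈ 5.0 years

5.0 years


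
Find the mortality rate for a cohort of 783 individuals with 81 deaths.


Mortality rate = 81 / 783 = 0.103448 ≈ 0.1034

0.1034


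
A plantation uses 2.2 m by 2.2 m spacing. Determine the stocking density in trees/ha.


N = 10000 / 2.2^2 = 10000 / 4.84 = 2066.12 ≈ 2066 trees/ha

2066 trees/ha


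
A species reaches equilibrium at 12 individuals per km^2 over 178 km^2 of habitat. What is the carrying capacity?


K = 12 * 178 = 2136 individuals

2136 individuals


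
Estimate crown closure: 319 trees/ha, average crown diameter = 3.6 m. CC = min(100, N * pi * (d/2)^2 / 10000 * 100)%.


(d/2)^2 = (3.6/2)^2 = 1.8^2 = 3.24
Crown area = 3.141593 * 3.24 = 10.1788 m^2
N * area / 10000 * 100 = 319 * 10.1788 / 10000 * 100 = 32.4704
CC = min(100, 32.4704) = 32.4704 ≈ 32.5%

32.5%


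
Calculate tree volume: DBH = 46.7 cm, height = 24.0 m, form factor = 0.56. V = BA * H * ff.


(D/200)^2 = (46.7/200)^2 = 0.2335^2 = 0.05452225
BA = 3.141593 * 0.05452225 = 0.171287 m^2
V = 0.171287 * 24.0 * 0.56 = 2.30210 ≈ 2.302 m^3

2.302 m^3


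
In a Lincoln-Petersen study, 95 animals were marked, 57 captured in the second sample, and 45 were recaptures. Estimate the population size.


N = M * C / R = 95 * 57 / 45 = 5415 / 45 = 120.33 ≈ 120

120 individuals


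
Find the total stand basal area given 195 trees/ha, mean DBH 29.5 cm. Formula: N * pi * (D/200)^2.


(D/200)^2 = (29.5/200)^2 = 0.1475^2 = 0.02175625
Individual BA = 3.141593 * 0.02175625 = 0.0683493 m^2
Stand BA = 195 * 0.0683493 = 13.3281 ≈ 13.33 m^2/ha

13.33 m^2/ha


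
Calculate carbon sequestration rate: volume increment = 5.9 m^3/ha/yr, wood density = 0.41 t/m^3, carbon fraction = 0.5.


C = 5.9 * 0.41 * 0.5 = 1.2095 ≈ 1.21 t C/ha/yr

1.21 t C/ha/yr


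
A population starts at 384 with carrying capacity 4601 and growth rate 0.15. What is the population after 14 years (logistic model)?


(K - N0)/N0 = (4601 - 384)/384 = 4217/384 = 10.9818
r*t = 0.15 * 14 = 2.1; exp(-2.1) = 0.122456
10.9818 * 0.122456 = 1.34479
1 + 1.34479 = 2.34479
N = 4601 / 2.34479 = 1962.22 ≈ 1962

1962


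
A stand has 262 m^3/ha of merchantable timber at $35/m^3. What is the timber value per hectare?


Value = 262 * 35 = $9170/ha

$9170/ha


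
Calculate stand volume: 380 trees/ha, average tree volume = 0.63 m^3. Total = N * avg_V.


V_stand = 380 * 0.63 = 239.4 m^3/ha

239.4 m^3/ha


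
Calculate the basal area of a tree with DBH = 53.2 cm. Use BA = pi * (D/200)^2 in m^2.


D/200 = 53.2/200 = 0.266 m
(D/200)^2 = 0.266^2 = 0.070756
BA = 3.141593 * 0.070756 = 0.222287 ≈ 0.2223 m^2

0.2223 m^2


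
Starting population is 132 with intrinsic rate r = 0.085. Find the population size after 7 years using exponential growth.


r*t = 0.085 * 7 = 0.595
exp(0.595) = 1.81303
N = 132 * 1.81303 = 239.320 ≈ 239

239


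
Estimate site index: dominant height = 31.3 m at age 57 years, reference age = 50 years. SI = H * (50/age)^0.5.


50/57 = 0.877193
(0.877193)^0.5 = 0.936586
SI = 31.3 * 0.936586 = 29.3151 ≈ 29.3 m

29.3 m


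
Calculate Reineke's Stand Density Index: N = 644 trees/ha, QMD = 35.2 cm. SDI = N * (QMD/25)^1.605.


QMD/25 = 35.2/25 = 1.408
(1.408)^1.605 = exp(1.605 * ln(1.408)) = exp(1.605 * 0.342170) = exp(0.549183) = 1.73184
SDI = 644 * 1.73184 = 1115.30 ≈ 1115

1115


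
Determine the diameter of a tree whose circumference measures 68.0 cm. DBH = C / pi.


DBH = C / pi = 68.0 / 3.141593 = 21.6451 ≈ 21.65 cm

21.65 cm


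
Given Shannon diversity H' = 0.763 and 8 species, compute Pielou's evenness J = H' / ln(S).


ln(8) = 2.07944
J = H' / ln(S) = 0.763 / 2.07944 = 0.366926 ≈ 0.3669

0.3669


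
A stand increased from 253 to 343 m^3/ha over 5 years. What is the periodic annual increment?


PAI = (V2 - V1) / period = (343 - 253) / 5 = 90 / 5 = 18.00 m^3/ha/yr

18.00 m^3/ha/yr


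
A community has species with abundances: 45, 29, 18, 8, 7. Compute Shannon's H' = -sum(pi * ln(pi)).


Total N = 45 + 29 + 18 + 8 + 7 = 107
Per-species terms:
  p = 45/107 = 0.420561; ln(p) = -0.866166; p*ln(p) = 0.420561 * (-0.866166) = -0.364276
  p = 29/107 = 0.271028; ln(p) = -1.305533; p*ln(p) = 0.271028 * (-1.305533) = -0.353836
  p = 18/107 = 0.168224; ln(p) = -1.782459; p*ln(p) = 0.168224 * (-1.782459) = -0.299852
  p = 8/107 = 0.074766; ln(p) = -2.593392; p*ln(p) = 0.074766 * (-2.593392) = -0.193898
  p = 7/107 = 0.065421; ln(p) = -2.726912; p*ln(p) = 0.065421 * (-2.726912) = -0.178397
sum(p*ln(p)) = (-0.364276) + (-0.353836) + (-0.299852) + (-0.193898) + (-0.178397) = -1.390259
H' = -(-1.390259) = 1.390259 ≈ 1.3903

1.3903


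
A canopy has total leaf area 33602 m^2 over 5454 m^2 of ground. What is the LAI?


LAI = 33602 / 5454 = 6.1610 ≈ 6.16

6.16


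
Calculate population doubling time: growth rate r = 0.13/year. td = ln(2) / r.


td = ln(2) / 0.13 = 0.693147 / 0.13 = 5.33190 ≈ 5.3 years

5.3 years


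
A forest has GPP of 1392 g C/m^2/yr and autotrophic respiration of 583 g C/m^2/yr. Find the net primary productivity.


NPP = GPP - Ra = 1392 - 583 = 809 g C/m^2/yr

809 g C/m^2/yr


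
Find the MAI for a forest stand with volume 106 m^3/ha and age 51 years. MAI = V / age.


MAI = 106 / 51 = 2.0784 ≈ 2.08 m^3/ha/yr

2.08 m^3/ha/yr


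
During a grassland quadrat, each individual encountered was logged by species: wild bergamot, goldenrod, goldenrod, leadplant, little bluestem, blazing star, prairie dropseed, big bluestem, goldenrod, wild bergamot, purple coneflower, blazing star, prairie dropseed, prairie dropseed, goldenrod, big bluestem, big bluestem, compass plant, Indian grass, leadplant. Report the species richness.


Total individuals logged = 20
Distinct species (count of individuals): wild bergamot (2), goldenrod (4), leadplant (2), little bluestem (1), blazing star (2), prairie dropseed (3), big bluestem (3), purple coneflower (1), compass plant (1), Indian grass (1)
Species richness = number of distinct species = 10

10


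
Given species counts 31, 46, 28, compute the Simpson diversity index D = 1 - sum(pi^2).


Total N = 31 + 46 + 28 = 105
Per-species terms:
  p = 31/105 = 0.295238; p^2 = 0.295238^2 = 0.087165
  p = 46/105 = 0.438095; p^2 = 0.438095^2 = 0.191927
  p = 28/105 = 0.266667; p^2 = 0.266667^2 = 0.071111
sum(p^2) = 0.087165 + 0.191927 + 0.071111 = 0.350203
D = 1 - 0.350203 = 0.649797 ≈ 0.6498

0.6498


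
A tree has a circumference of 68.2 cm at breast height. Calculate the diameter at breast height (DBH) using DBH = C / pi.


DBH = C / pi = 68.2 / 3.141593 = 21.7087 ≈ 21.71 cm

21.71 cm


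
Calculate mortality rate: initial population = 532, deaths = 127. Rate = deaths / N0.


Mortality rate = 127 / 532 = 0.238722 ≈ 0.2387

0.2387


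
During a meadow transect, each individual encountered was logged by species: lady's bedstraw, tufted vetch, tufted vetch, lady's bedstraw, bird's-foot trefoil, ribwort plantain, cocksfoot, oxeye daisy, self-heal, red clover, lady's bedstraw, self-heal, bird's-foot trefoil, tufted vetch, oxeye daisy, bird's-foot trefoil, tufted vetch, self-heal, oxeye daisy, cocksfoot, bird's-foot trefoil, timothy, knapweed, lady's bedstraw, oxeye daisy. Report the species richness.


Total individuals logged = 25
Distinct species (count of individuals): lady's bedstraw (4), tufted vetch (4), bird's-foot trefoil (4), ribwort plantain (1), cocksfoot (2), oxeye daisy (4), self-heal (3), red clover (1), timothy (1), knapweed (1)
Species richness = number of distinct species = 10

10


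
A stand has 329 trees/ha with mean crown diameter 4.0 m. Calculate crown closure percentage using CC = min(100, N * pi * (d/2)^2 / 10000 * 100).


(d/2)^2 = (4.0/2)^2 = 2^2 = 4
Crown area = 3.141593 * 4 = 12.5664 m^2
N * area / 10000 * 100 = 329 * 12.5664 / 10000 * 100 = 41.3435
CC = min(100, 41.3435) = 41.3435 ≈ 41.3%

41.3%


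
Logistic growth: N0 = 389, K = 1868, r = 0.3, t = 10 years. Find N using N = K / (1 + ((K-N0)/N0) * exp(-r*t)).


(K - N0)/N0 = (1868 - 389)/389 = 1479/389 = 3.80206
r*t = 0.3 * 10 = 3; exp(-3) = 0.0497871
3.80206 * 0.0497871 = 0.189294
1 + 0.189294 = 1.18929
N = 1868 / 1.18929 = 1570.69 ≈ 1571

1571


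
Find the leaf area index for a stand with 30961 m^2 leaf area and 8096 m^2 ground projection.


LAI = 30961 / 8096 = 3.8242 ≈ 3.82

3.82


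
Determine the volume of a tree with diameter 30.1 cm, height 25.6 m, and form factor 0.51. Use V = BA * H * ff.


(D/200)^2 = (30.1/200)^2 = 0.1505^2 = 0.02265025
BA = 3.141593 * 0.02265025 = 0.0711579 m^2
V = 0.0711579 * 25.6 * 0.51 = 0.929038 ≈ 0.929 m^3

0.929 m^3


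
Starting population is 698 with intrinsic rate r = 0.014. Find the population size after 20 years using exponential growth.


r*t = 0.014 * 20 = 0.28
exp(0.28) = 1.32313
N = 698 * 1.32313 = 923.545 ≈ 924

924


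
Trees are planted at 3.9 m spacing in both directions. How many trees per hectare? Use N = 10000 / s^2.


N = 10000 / 3.9^2 = 10000 / 15.21 = 657.462 ≈ 657 trees/ha

657 trees/ha


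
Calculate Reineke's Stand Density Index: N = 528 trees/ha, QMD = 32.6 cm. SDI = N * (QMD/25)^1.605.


QMD/25 = 32.6/25 = 1.304
(1.304)^1.605 = exp(1.605 * ln(1.304)) = exp(1.605 * 0.265436) = exp(0.426025) = 1.53116
SDI = 528 * 1.53116 = 808.452 ≈ 808

808


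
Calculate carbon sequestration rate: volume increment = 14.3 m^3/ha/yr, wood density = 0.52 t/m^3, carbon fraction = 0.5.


C = 14.3 * 0.52 * 0.5 = 3.718 ≈ 3.72 t C/ha/yr

3.72 t C/ha/yr


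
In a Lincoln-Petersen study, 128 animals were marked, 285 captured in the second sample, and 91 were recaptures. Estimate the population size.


N = M * C / R = 128 * 285 / 91 = 36480 / 91 = 400.88 ≈ 401

401 individuals


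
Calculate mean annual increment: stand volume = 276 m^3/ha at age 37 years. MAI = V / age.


MAI = 276 / 37 = 7.4595 ≈ 7.46 m^3/ha/yr

7.46 m^3/ha/yr


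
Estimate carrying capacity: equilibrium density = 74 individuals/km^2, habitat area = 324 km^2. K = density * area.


K = 74 * 324 = 23976 individuals

23976 individuals


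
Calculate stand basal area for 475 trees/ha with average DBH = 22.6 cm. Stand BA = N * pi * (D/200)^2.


(D/200)^2 = (22.6/200)^2 = 0.113^2 = 0.012769
Individual BA = 3.141593 * 0.012769 = 0.0401150 m^2
Stand BA = 475 * 0.0401150 = 19.0546 ≈ 19.05 m^2/ha

19.05 m^2/ha


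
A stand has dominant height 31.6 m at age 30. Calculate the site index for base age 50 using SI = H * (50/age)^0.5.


50/30 = 1.66667
(1.66667)^0.5 = 1.29100
SI = 31.6 * 1.29100 = 40.7956 ≈ 40.8 m

40.8 m


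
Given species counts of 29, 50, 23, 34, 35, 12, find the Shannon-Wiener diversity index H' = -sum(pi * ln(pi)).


Total N = 29 + 50 + 23 + 34 + 35 + 12 = 183
Per-species terms:
  p = 29/183 = 0.158470; ln(p) = -1.842190; p*ln(p) = 0.158470 * (-1.842190) = -0.291932
  p = 50/183 = 0.273224; ln(p) = -1.297463; p*ln(p) = 0.273224 * (-1.297463) = -0.354498
  p = 23/183 = 0.125683; ln(p) = -2.073992; p*ln(p) = 0.125683 * (-2.073992) = -0.260666
  p = 34/183 = 0.185792; ln(p) = -1.683128; p*ln(p) = 0.185792 * (-1.683128) = -0.312712
  p = 35/183 = 0.191257; ln(p) = -1.654137; p*ln(p) = 0.191257 * (-1.654137) = -0.316365
  p = 12/183 = 0.065574; ln(p) = -2.724576; p*ln(p) = 0.065574 * (-2.724576) = -0.178661
sum(p*ln(p)) = (-0.291932) + (-0.354498) + (-0.260666) + (-0.312712) + (-0.316365) + (-0.178661) = -1.714834
H' = -(-1.714834) = 1.714834 ≈ 1.7148

1.7148


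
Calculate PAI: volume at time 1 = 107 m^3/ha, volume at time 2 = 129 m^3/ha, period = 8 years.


PAI = (V2 - V1) / period = (129 - 107) / 8 = 22 / 8 = 2.75 m^3/ha/yr

2.75 m^3/ha/yr


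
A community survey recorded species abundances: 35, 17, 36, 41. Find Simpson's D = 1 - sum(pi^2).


Total N = 35 + 17 + 36 + 41 = 129
Per-species terms:
  p = 35/129 = 0.271318; p^2 = 0.271318^2 = 0.073613
  p = 17/129 = 0.131783; p^2 = 0.131783^2 = 0.017367
  p = 36/129 = 0.279070; p^2 = 0.279070^2 = 0.077880
  p = 41/129 = 0.317829; p^2 = 0.317829^2 = 0.101015
sum(p^2) = 0.073613 + 0.017367 + 0.077880 + 0.101015 = 0.269875
D = 1 - 0.269875 = 0.730125 ≈ 0.7301

0.7301


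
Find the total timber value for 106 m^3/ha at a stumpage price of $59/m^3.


Value = 106 * 59 = $6254/ha

$6254/ha


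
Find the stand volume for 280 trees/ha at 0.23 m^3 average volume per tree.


V_stand = 280 * 0.23 = 64.4 m^3/ha

64.4 m^3/ha


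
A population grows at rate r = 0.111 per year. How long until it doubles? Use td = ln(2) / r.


td = ln(2) / 0.111 = 0.693147 / 0.111 = 6.24457 ≈ 6.2 years

6.2 years


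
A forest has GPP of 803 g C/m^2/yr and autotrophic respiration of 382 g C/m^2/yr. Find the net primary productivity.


NPP = GPP - Ra = 803 - 382 = 421 g C/m^2/yr

421 g C/m^2/yr


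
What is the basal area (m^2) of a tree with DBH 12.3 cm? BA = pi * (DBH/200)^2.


D/200 = 12.3/200 = 0.0615 m
(D/200)^2 = 0.0615^2 = 0.00378225
BA = 3.141593 * 0.00378225 = 0.0118823 ≈ 0.0119 m^2

0.0119 m^2


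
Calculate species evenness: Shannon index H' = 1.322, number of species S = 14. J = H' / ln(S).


ln(14) = 2.63906
J = H' / ln(S) = 1.322 / 2.63906 = 0.500936 ≈ 0.5009

0.5009


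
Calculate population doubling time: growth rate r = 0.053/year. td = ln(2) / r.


td = ln(2) / 0.053 = 0.693147 / 0.053 = 13.0782 ≈ 13.1 years

13.1 years


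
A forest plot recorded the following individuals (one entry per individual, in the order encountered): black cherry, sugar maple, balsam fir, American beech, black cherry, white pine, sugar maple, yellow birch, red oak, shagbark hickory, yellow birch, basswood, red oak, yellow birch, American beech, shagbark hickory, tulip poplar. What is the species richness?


Total individuals logged = 17
Distinct species (count of individuals): black cherry (2), sugar maple (2), balsam fir (1), American beech (2), white pine (1), yellow birch (3), red oak (2), shagbark hickory (2), basswood (1), tulip poplar (1)
Species richness = number of distinct species = 10

10


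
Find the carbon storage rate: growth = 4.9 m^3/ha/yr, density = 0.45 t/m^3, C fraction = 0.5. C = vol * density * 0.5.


C = 4.9 * 0.45 * 0.5 = 1.1025 ≈ 1.10 t C/ha/yr

1.10 t C/ha/yr


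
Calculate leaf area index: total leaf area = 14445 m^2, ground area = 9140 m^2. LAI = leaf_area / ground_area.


LAI = 14445 / 9140 = 1.5804 ≈ 1.58

1.58


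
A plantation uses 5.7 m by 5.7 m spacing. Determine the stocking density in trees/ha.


N = 10000 / 5.7^2 = 10000 / 32.49 = 307.787 ≈ 308 trees/ha

308 trees/ha


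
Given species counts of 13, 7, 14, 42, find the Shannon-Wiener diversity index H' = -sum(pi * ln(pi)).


Total N = 13 + 7 + 14 + 42 = 76
Per-species terms:
  p = 13/76 = 0.171053; ln(p) = -1.765782; p*ln(p) = 0.171053 * (-1.765782) = -0.302042
  p = 7/76 = 0.092105; ln(p) = -2.384826; p*ln(p) = 0.092105 * (-2.384826) = -0.219654
  p = 14/76 = 0.184211; ln(p) = -1.691673; p*ln(p) = 0.184211 * (-1.691673) = -0.311625
  p = 42/76 = 0.552632; ln(p) = -0.593063; p*ln(p) = 0.552632 * (-0.593063) = -0.327746
sum(p*ln(p)) = (-0.302042) + (-0.219654) + (-0.311625) + (-0.327746) = -1.161067
H' = -(-1.161067) = 1.161067 ≈ 1.1611

1.1611


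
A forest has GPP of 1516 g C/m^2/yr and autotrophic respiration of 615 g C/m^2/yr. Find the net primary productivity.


NPP = GPP - Ra = 1516 - 615 = 901 g C/m^2/yr

901 g C/m^2/yr


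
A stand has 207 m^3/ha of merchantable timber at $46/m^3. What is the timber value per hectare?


Value = 207 * 46 = $9522/ha

$9522/ha


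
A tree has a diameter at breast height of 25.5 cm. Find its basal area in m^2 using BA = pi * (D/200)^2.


D/200 = 25.5/200 = 0.1275 m
(D/200)^2 = 0.1275^2 = 0.01625625
BA = 3.141593 * 0.01625625 = 0.0510705 ≈ 0.0511 m^2

0.0511 m^2


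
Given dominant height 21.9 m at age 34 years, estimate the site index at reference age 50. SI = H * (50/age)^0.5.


50/34 = 1.47059
(1.47059)^0.5 = 1.21268
SI = 21.9 * 1.21268 = 26.5577 ≈ 26.6 m

26.6 m


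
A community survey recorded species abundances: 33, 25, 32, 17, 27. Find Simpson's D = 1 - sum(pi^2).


Total N = 33 + 25 + 32 + 17 + 27 = 134
Per-species terms:
  p = 33/134 = 0.246269; p^2 = 0.246269^2 = 0.060648
  p = 25/134 = 0.186567; p^2 = 0.186567^2 = 0.034807
  p = 32/134 = 0.238806; p^2 = 0.238806^2 = 0.057028
  p = 17/134 = 0.126866; p^2 = 0.126866^2 = 0.016095
  p = 27/134 = 0.201493; p^2 = 0.201493^2 = 0.040599
sum(p^2) = 0.060648 + 0.034807 + 0.057028 + 0.016095 + 0.040599 = 0.209177
D = 1 - 0.209177 = 0.790823 ≈ 0.7908

0.7908


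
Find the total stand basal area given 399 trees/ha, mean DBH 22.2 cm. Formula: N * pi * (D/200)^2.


(D/200)^2 = (22.2/200)^2 = 0.111^2 = 0.012321
Individual BA = 3.141593 * 0.012321 = 0.0387076 m^2
Stand BA = 399 * 0.0387076 = 15.4443 ≈ 15.44 m^2/ha

15.44 m^2/ha


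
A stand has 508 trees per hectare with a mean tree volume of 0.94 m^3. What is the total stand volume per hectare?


V_stand = 508 * 0.94 = 477.52 ≈ 477.5 m^3/ha

477.5 m^3/ha


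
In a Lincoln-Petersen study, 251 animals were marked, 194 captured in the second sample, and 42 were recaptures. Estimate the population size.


N = M * C / R = 251 * 194 / 42 = 48694 / 42 = 1159.38 ≈ 1159

1159 individuals


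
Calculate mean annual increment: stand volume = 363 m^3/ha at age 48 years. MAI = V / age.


MAI = 363 / 48 = 7.5625 ≈ 7.56 m^3/ha/yr

7.56 m^3/ha/yr


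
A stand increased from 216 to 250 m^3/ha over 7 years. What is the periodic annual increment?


PAI = (V2 - V1) / period = (250 - 216) / 7 = 34 / 7 = 4.8571 ≈ 4.86 m^3/ha/yr

4.86 m^3/ha/yr


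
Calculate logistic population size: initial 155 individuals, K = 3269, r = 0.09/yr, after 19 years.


(K - N0)/N0 = (3269 - 155)/155 = 3114/155 = 20.0903
r*t = 0.09 * 19 = 1.71; exp(-1.71) = 0.180866
20.0903 * 0.180866 = 3.63365
1 + 3.63365 = 4.63365
N = 3269 / 4.63365 = 705.491 ≈ 705

705


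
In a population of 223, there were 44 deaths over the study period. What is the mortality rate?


Mortality rate = 44 / 223 = 0.197309 ≈ 0.1973

0.1973


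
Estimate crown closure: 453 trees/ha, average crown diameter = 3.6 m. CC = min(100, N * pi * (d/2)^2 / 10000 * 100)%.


(d/2)^2 = (3.6/2)^2 = 1.8^2 = 3.24
Crown area = 3.141593 * 3.24 = 10.1788 m^2
N * area / 10000 * 100 = 453 * 10.1788 / 10000 * 100 = 46.1100
CC = min(100, 46.1100) = 46.1100 ≈ 46.1%

46.1%


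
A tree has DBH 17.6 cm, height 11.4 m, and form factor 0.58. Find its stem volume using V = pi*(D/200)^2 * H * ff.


(D/200)^2 = (17.6/200)^2 = 0.088^2 = 0.007744
BA = 3.141593 * 0.007744 = 0.0243285 m^2
V = 0.0243285 * 11.4 * 0.58 = 0.160860 ≈ 0.161 m^3

0.161 m^3


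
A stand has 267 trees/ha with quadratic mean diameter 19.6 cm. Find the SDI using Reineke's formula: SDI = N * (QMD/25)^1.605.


QMD/25 = 19.6/25 = 0.784
(0.784)^1.605 = exp(1.605 * ln(0.784)) = exp(1.605 * (-0.243346)) = exp(-0.390570) = 0.676671
SDI = 267 * 0.676671 = 180.671 ≈ 181

181


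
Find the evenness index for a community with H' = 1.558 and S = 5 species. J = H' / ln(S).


ln(5) = 1.60944
J = H' / ln(S) = 1.558 / 1.60944 = 0.968039 ≈ 0.9680

0.9680


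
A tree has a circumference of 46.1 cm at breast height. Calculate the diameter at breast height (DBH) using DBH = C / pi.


DBH = C / pi = 46.1 / 3.141593 = 14.6741 ≈ 14.67 cm

14.67 cm


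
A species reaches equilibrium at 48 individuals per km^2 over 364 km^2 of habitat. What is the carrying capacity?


K = 48 * 364 = 17472 individuals

17472 individuals


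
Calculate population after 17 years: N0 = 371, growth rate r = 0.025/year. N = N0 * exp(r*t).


r*t = 0.025 * 17 = 0.425
exp(0.425) = 1.52959
N = 371 * 1.52959 = 567.478 ≈ 567

567


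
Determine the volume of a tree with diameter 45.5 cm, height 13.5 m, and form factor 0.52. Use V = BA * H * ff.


(D/200)^2 = (45.5/200)^2 = 0.2275^2 = 0.05175625
BA = 3.141593 * 0.05175625 = 0.162597 m^2
V = 0.162597 * 13.5 * 0.52 = 1.14143 ≈ 1.141 m^3

1.141 m^3


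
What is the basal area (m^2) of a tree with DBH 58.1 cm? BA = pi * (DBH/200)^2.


D/200 = 58.1/200 = 0.2905 m
(D/200)^2 = 0.2905^2 = 0.08439025
BA = 3.141593 * 0.08439025 = 0.265120 ≈ 0.2651 m^2

0.2651 m^2


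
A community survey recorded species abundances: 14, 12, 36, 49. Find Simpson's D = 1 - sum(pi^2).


Total N = 14 + 12 + 36 + 49 = 111
Per-species terms:
  p = 14/111 = 0.126126; p^2 = 0.126126^2 = 0.015908
  p = 12/111 = 0.108108; p^2 = 0.108108^2 = 0.011687
  p = 36/111 = 0.324324; p^2 = 0.324324^2 = 0.105186
  p = 49/111 = 0.441441; p^2 = 0.441441^2 = 0.194870
sum(p^2) = 0.015908 + 0.011687 + 0.105186 + 0.194870 = 0.327651
D = 1 - 0.327651 = 0.672349 ≈ 0.6723

0.6723


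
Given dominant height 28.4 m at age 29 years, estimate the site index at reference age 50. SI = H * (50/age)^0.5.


50/29 = 1.72414
(1.72414)^0.5 = 1.31307
SI = 28.4 * 1.31307 = 37.2912 ≈ 37.3 m

37.3 m


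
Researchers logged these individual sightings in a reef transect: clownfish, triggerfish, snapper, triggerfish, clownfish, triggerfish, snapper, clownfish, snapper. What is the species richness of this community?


Total individuals logged = 9
Distinct species (count of individuals): clownfish (3), triggerfish (3), snapper (3)
Species richness = number of distinct species = 3

3


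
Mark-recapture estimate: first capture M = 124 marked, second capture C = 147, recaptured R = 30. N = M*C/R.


N = M * C / R = 124 * 147 / 30 = 18228 / 30 = 607.60 ≈ 608

608 individuals


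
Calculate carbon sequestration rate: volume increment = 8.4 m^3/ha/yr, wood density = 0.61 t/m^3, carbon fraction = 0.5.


C = 8.4 * 0.61 * 0.5 = 2.562 ≈ 2.56 t C/ha/yr

2.56 t C/ha/yr


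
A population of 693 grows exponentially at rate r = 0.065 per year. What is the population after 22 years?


r*t = 0.065 * 22 = 1.43
exp(1.43) = 4.17870
N = 693 * 4.17870 = 2895.84 ≈ 2896

2896


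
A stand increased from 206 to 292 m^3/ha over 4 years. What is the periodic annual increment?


PAI = (V2 - V1) / period = (292 - 206) / 4 = 86 / 4 = 21.50 m^3/ha/yr

21.50 m^3/ha/yr


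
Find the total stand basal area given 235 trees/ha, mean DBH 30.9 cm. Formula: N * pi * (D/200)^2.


(D/200)^2 = (30.9/200)^2 = 0.1545^2 = 0.02387025
Individual BA = 3.141593 * 0.02387025 = 0.0749906 m^2
Stand BA = 235 * 0.0749906 = 17.6228 ≈ 17.62 m^2/ha

17.62 m^2/ha


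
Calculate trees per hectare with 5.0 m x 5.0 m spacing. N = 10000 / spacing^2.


N = 10000 / 5.0^2 = 10000 / 25 = 400.000 ≈ 400 trees/ha

400 trees/ha


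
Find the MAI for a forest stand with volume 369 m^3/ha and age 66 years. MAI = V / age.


MAI = 369 / 66 = 5.5909 ≈ 5.59 m^3/ha/yr

5.59 m^3/ha/yr


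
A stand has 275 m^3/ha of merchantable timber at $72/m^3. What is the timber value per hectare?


Value = 275 * 72 = $19800/ha

$19800/ha


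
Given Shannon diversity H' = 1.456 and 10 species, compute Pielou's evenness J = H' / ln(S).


ln(10) = 2.30259
J = H' / ln(S) = 1.456 / 2.30259 = 0.632331 ≈ 0.6323

0.6323
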